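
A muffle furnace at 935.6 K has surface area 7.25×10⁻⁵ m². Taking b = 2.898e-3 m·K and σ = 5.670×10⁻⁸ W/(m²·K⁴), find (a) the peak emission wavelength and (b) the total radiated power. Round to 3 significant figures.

(a) λ_max = b/T = 2.898×10⁻³/935.6 = 3.097×10⁻⁶ m = 3.10 μm.
Area A = 7.25×10⁻⁵ m².
(b) P = σAT⁴ = 5.670×10⁻⁸×7.25×10⁻⁵×(935.6)⁴ = 3.15 W.

λ_max ≈ 3.10 μm; P ≈ 3.15 W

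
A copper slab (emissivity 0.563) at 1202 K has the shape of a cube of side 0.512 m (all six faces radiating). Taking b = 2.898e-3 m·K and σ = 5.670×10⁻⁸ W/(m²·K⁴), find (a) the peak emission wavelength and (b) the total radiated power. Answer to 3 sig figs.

(a) λ_max = b/T = 2.898×10⁻³/1202 = 2.411×10⁻⁶ m = 2.41 μm.
Area A = 6s² = 6×(0.512 m)² = 1.57286 m².
(b) P = εσAT⁴ = 0.563×5.670×10⁻⁸×1.57286×(1202)⁴ = 1.05×10⁵ W.

λ_max ≈ 2.41 μm; P ≈ 1.05×10⁵ W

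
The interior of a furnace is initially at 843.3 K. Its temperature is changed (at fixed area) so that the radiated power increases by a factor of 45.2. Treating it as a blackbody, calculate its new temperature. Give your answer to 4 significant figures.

T₂ ≈ 2187 K

P ∝ T⁴, so T₂/T₁ = (P₂/P₁)^(1/4) = (45.2)^(1/4) = 2.59289.
T₂ = 843.3 × 2.59289 = 2187 K.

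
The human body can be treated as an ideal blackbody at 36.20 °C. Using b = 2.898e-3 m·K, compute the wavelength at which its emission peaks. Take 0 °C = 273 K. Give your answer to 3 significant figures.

λ_max ≈ 9.37 μm

T = 36.20 °C + 273 = 309.20 K.
Wien's displacement law: λ_max = b/T = (2.898×10⁻³ m·K)/(309.20 K) = 9.373×10⁻⁶ m.
That is 9.37 μm, in the infrared range.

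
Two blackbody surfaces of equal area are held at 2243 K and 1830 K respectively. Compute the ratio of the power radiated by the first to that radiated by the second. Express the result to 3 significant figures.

With equal areas, P₁/P₂ = (T₁/T₂)⁴ = (2243/1830)⁴ = 2.26.

P₁/P₂ ≈ 2.26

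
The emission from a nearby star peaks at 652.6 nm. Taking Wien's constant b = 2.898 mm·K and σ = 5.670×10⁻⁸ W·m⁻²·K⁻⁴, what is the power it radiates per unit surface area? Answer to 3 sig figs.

Wien's law: T = b/λ_max = 2.898×10⁻³/6.526×10⁻⁷ = 4440.70 K.
Then I = σT⁴ = 5.670×10⁻⁸×(4440.70)⁴ = 2.20×10⁷ W/m².

I ≈ 2.20×10⁷ W/m²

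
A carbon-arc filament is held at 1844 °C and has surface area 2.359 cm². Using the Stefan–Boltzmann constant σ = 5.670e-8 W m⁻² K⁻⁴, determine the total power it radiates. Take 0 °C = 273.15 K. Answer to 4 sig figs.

P ≈ 268.7 W

T = 1844 °C + 273.15 = 2117.15 K.
Area A = 2.359 cm² = 2.359×10⁻⁴ m².
P = σAT⁴ = 5.670×10⁻⁸ × 2.359×10⁻⁴ × (2117.15)⁴ = 268.7 W.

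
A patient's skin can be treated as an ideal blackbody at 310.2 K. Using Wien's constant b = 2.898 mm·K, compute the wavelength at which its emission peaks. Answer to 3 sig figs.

λ_max ≈ 9.34 μm

Wien's displacement law: λ_max = b/T = (2.898×10⁻³ m·K)/(310.2 K) = 9.342×10⁻⁶ m.
That is 9.34 μm, in the infrared range.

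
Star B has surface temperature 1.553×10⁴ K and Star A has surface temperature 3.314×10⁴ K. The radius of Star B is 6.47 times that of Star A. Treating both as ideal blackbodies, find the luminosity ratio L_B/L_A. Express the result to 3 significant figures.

L ∝ R²T⁴, so L_B/L_A = (R_B/R_A)²(T_B/T_A)⁴ = (6.47)² × (1.553×10⁴/3.314×10⁴)⁴ = 41.8609 × 0.0482254 = 2.02.

L_B/L_A ≈ 2.02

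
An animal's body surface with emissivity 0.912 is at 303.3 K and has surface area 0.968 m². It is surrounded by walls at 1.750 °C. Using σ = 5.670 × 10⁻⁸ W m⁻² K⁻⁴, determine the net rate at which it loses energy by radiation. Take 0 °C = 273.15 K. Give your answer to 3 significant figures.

Surroundings: T = 1.750 °C + 273.15 = 274.900 K.
Area A = 0.968 m².
Net radiated power P_net = εσA(T⁴ − T₀⁴) = 0.912×5.670×10⁻⁸×0.968×(303.3⁴ − 274.900⁴).
T⁴ − T₀⁴ = 8.46232×10⁹ − 5.71083×10⁹ = 2.75149×10⁹ K⁴, so P_net = 138 W.

Net loss ≈ 138 W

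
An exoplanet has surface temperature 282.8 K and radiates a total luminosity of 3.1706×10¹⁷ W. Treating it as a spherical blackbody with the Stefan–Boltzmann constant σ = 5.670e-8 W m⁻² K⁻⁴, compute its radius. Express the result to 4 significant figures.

R ≈ 8.341×10⁶ m

L = 4πR²σT⁴ ⇒ R = √(L/(4πσT⁴)).
σT⁴ = 362.661 W/m², so R = √(3.1706×10¹⁷/(4π×362.661)) = 8.341×10⁶ m.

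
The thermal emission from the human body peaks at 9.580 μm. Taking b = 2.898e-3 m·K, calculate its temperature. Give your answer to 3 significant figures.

Wien's law gives T = b/λ_max = (2.898×10⁻³ m·K)/(9.580×10⁻⁶ m) = 303 K.

T ≈ 303 K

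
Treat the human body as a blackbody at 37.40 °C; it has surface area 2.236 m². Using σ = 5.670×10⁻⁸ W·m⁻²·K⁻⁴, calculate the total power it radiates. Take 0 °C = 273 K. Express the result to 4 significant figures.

P ≈ 1177 W

T = 37.40 °C + 273 = 310.40 K.
Area A = 2.236 m².
P = σAT⁴ = 5.670×10⁻⁸ × 2.236 × (310.40)⁴ = 1177 W.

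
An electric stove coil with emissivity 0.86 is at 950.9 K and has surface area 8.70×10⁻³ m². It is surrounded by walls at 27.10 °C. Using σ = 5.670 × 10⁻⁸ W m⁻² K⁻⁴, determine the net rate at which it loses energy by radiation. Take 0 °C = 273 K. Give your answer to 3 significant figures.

Surroundings: T = 27.10 °C + 273 = 300.10 K.
Area A = 8.70×10⁻³ m².
Net radiated power P_net = εσA(T⁴ − T₀⁴) = 0.86×5.670×10⁻⁸×8.70×10⁻³×(950.9⁴ − 300.10⁴).
T⁴ − T₀⁴ = 8.17597×10¹¹ − 8.11081×10⁹ = 8.09486×10¹¹ K⁴, so P_net = 343 W.

Net loss ≈ 343 W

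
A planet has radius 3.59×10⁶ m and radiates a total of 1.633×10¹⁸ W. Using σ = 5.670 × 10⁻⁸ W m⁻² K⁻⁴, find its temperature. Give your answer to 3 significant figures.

Surface area A = 4πR² = 4π(3.59×10⁶ m)² = 1.61957×10¹⁴ m².
P = σAT⁴ ⇒ T = (P/(σA))^(1/4) = (1.633×10¹⁸/(5.670×10⁻⁸×1.61957×10¹⁴))^(1/4) = 649 K.

T ≈ 649 K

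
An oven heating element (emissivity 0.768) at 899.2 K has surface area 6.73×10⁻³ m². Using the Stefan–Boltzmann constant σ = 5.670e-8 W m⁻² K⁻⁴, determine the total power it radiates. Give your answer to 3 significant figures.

Area A = 6.73×10⁻³ m².
P = εσAT⁴ = 0.768 × 5.670×10⁻⁸ × 6.73×10⁻³ × (899.2)⁴ = 192 W.

P ≈ 192 W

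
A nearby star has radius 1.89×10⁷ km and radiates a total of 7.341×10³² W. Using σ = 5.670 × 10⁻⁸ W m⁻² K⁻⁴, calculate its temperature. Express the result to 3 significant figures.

Surface area A = 4πR² = 4π(1.89×10¹⁰ m)² = 4.48883×10²¹ m².
P = σAT⁴ ⇒ T = (P/(σA))^(1/4) = (7.341×10³²/(5.670×10⁻⁸×4.48883×10²¹))^(1/4) = 4.12×10⁴ K.

T ≈ 4.12×10⁴ K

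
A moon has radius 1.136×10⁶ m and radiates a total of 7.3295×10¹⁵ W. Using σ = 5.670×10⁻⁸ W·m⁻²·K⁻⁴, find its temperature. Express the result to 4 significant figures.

T ≈ 298.8 K

Surface area A = 4πR² = 4π(1.136×10⁶ m)² = 1.62169×10¹³ m².
P = σAT⁴ ⇒ T = (P/(σA))^(1/4) = (7.3295×10¹⁵/(5.670×10⁻⁸×1.62169×10¹³))^(1/4) = 298.8 K.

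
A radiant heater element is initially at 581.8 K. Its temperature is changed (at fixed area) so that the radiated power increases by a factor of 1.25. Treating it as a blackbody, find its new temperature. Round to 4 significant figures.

P ∝ T⁴, so T₂/T₁ = (P₂/P₁)^(1/4) = (1.25)^(1/4) = 1.05737.
T₂ = 581.8 × 1.05737 = 615.2 K.

T₂ ≈ 615.2 K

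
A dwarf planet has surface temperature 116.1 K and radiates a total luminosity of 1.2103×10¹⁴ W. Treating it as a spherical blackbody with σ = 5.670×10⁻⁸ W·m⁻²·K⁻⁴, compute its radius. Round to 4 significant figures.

R ≈ 9.669×10⁵ m

L = 4πR²σT⁴ ⇒ R = √(L/(4πσT⁴)).
σT⁴ = 10.3018 W/m², so R = √(1.2103×10¹⁴/(4π×10.3018)) = 9.669×10⁵ m.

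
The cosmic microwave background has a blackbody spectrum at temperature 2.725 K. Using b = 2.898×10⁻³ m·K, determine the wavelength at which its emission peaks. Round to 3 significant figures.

λ_max ≈ 1.06×10⁻³ m

Wien's displacement law: λ_max = b/T = (2.898×10⁻³ m·K)/(2.725 K) = 1.063×10⁻³ m.
That is 1.06×10⁻³ m, in the microwave range.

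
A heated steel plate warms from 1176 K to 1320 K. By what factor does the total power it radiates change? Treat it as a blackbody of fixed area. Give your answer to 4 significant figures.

P₂/P₁ ≈ 1.587

P ∝ T⁴, so P₂/P₁ = (T₂/T₁)⁴ = (1320/1176)⁴ = (1.12245)⁴ = 1.587.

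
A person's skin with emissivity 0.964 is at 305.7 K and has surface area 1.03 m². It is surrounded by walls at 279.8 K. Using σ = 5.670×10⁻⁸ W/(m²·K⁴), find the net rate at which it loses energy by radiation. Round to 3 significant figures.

Area A = 1.03 m².
Net radiated power P_net = εσA(T⁴ − T₀⁴) = 0.964×5.670×10⁻⁸×1.03×(305.7⁴ − 279.8⁴).
T⁴ − T₀⁴ = 8.73337×10⁹ − 6.12902×10⁹ = 2.60435×10⁹ K⁴, so P_net = 147 W.

Net loss ≈ 147 W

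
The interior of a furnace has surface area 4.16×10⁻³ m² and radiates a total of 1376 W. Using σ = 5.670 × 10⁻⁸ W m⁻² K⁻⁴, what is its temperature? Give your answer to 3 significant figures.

T ≈ 1.55×10³ K

Area A = 4.16×10⁻³ m².
P = σAT⁴ ⇒ T = (P/(σA))^(1/4) = (1376/(5.670×10⁻⁸×4.16×10⁻³))^(1/4) = 1.55×10³ K.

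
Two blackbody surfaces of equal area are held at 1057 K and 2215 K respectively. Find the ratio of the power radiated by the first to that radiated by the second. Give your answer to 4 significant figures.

P₁/P₂ ≈ 0.05186

With equal areas, P₁/P₂ = (T₁/T₂)⁴ = (1057/2215)⁴ = 0.05186.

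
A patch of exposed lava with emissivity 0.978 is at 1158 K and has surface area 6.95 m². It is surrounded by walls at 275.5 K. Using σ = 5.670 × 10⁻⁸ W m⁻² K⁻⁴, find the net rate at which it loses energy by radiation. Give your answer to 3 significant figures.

Net loss ≈ 6.91×10⁵ W

Area A = 6.95 m².
Net radiated power P_net = εσA(T⁴ − T₀⁴) = 0.978×5.670×10⁻⁸×6.95×(1158⁴ − 275.5⁴).
T⁴ − T₀⁴ = 1.79818×10¹² − 5.76085×10⁹ = 1.79242×10¹² K⁴, so P_net = 6.91×10⁵ W.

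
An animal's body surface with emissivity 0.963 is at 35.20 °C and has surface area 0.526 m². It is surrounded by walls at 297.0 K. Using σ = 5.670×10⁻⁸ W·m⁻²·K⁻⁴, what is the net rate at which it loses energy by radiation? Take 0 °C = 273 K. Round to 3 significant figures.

Net loss ≈ 35.7 W

T = 35.20 °C + 273 = 308.20 K.
Area A = 0.526 m².
Net radiated power P_net = εσA(T⁴ − T₀⁴) = 0.963×5.670×10⁻⁸×0.526×(308.20⁴ − 297.0⁴).
T⁴ − T₀⁴ = 9.02258×10⁹ − 7.78083×10⁹ = 1.24175×10⁹ K⁴, so P_net = 35.7 W.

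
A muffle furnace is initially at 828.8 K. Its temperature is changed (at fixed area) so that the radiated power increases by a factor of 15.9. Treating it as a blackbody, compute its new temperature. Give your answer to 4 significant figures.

T₂ ≈ 1655 K

P ∝ T⁴, so T₂/T₁ = (P₂/P₁)^(1/4) = (15.9)^(1/4) = 1.99687.
T₂ = 828.8 × 1.99687 = 1655 K.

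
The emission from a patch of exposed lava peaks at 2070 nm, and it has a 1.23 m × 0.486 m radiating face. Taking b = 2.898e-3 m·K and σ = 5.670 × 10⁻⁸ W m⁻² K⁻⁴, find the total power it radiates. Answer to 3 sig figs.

P ≈ 1.30×10⁵ W

Wien's law: T = b/λ_max = 2.898×10⁻³/2.070×10⁻⁶ = 1400.00 K.
Area A = 1.23 × 0.486 = 0.59778 m².
Then P = σAT⁴ = 5.670×10⁻⁸×0.59778×(1400.00)⁴ = 1.30×10⁵ W.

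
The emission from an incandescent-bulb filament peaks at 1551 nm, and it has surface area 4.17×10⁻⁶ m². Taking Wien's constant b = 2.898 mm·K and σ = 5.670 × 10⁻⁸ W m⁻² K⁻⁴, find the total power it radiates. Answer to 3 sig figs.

P ≈ 2.88 W

Wien's law: T = b/λ_max = 2.898×10⁻³/1.551×10⁻⁶ = 1868.47 K.
Area A = 4.17×10⁻⁶ m².
Then P = σAT⁴ = 5.670×10⁻⁸×4.17×10⁻⁶×(1868.47)⁴ = 2.88 W.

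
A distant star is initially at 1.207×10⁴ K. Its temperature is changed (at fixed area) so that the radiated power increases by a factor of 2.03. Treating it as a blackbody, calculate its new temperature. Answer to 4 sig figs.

T₂ ≈ 1.441×10⁴ K

P ∝ T⁴, so T₂/T₁ = (P₂/P₁)^(1/4) = (2.03)^(1/4) = 1.19364.
T₂ = 1.207×10⁴ × 1.19364 = 1.441×10⁴ K.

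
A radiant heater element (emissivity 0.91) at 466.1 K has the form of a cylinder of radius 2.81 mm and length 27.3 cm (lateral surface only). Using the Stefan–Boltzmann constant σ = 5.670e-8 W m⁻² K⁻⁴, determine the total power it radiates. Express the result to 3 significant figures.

P ≈ 11.7 W

Lateral area A = 2πrL = 2π×2.81×10⁻³×0.273 = 4.82002×10⁻³ m².
P = εσAT⁴ = 0.91 × 5.670×10⁻⁸ × 4.82002×10⁻³ × (466.1)⁴ = 11.7 W.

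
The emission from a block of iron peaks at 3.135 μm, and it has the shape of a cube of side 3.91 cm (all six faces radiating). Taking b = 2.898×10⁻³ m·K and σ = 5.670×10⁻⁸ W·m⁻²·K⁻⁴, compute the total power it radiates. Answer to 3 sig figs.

P ≈ 380 W

Wien's law: T = b/λ_max = 2.898×10⁻³/3.135×10⁻⁶ = 924.402 K.
Area A = 6s² = 6×(0.0391 m)² = 9.17286×10⁻³ m².
Then P = σAT⁴ = 5.670×10⁻⁸×9.17286×10⁻³×(924.402)⁴ = 380 W.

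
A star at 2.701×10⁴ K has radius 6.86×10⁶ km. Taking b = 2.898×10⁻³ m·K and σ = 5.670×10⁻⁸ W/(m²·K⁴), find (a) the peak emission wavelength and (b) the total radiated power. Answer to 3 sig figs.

(a) λ_max = b/T = 2.898×10⁻³/2.701×10⁴ = 1.073×10⁻⁷ m = 107 nm.
Surface area A = 4πR² = 4π(6.86×10⁹ m)² = 5.91368×10²⁰ m².
(b) P = σAT⁴ = 5.670×10⁻⁸×5.91368×10²⁰×(2.701×10⁴)⁴ = 1.78×10³¹ W.

λ_max ≈ 107 nm; P ≈ 1.78×10³¹ W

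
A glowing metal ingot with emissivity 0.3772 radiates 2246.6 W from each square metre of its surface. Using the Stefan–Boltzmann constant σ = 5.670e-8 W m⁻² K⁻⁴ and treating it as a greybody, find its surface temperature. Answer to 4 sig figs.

I = εσT⁴, so T = (I/εσ)^(1/4) = (2246.6/(0.3772×5.670×10⁻⁸))^(1/4) = 569.3 K.

T ≈ 569.3 K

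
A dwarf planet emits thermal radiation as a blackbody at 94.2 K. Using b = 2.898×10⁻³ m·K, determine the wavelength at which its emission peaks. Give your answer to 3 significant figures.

λ_max ≈ 30.8 μm

Wien's displacement law: λ_max = b/T = (2.898×10⁻³ m·K)/(94.2 K) = 3.076×10⁻⁵ m.
That is 30.8 μm, in the infrared range.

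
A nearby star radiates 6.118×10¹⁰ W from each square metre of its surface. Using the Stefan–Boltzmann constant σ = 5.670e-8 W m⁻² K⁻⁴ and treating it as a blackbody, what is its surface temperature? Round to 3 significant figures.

I = σT⁴, so T = (I/σ)^(1/4) = (6.118×10¹⁰/(5.670×10⁻⁸))^(1/4) = 3.22×10⁴ K.

T ≈ 3.22×10⁴ K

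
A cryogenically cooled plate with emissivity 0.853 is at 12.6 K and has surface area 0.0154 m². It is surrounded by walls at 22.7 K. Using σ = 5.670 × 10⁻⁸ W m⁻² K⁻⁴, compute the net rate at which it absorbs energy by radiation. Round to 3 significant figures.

Net gain ≈ 1.79×10⁻⁴ W

Area A = 0.0154 m².
Net radiated power P_net = εσA(T⁴ − T₀⁴) = 0.853×5.670×10⁻⁸×0.0154×(12.6⁴ − 22.7⁴).
T⁴ − T₀⁴ = 25204.7 − 2.65524×10⁵ = -2.40319×10⁵ K⁴, so P_net = -1.79×10⁻⁴ W — negative, meaning a net gain of 1.79×10⁻⁴ W.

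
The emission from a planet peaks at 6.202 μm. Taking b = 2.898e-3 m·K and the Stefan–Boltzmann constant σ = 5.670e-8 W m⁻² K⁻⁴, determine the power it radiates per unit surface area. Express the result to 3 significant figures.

I ≈ 2.70×10³ W/m²

Wien's law: T = b/λ_max = 2.898×10⁻³/6.202×10⁻⁶ = 467.269 K.
Then I = σT⁴ = 5.670×10⁻⁸×(467.269)⁴ = 2.70×10³ W/m².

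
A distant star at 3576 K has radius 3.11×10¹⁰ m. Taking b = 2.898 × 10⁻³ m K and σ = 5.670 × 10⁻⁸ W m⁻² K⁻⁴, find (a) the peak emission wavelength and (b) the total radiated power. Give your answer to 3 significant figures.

λ_max ≈ 810 nm; P ≈ 1.13×10²⁹ W

(a) λ_max = b/T = 2.898×10⁻³/3576 = 8.104×10⁻⁷ m = 810 nm.
Surface area A = 4πR² = 4π(3.11×10¹⁰ m)² = 1.21543×10²² m².
(b) P = σAT⁴ = 5.670×10⁻⁸×1.21543×10²²×(3576)⁴ = 1.13×10²⁹ W.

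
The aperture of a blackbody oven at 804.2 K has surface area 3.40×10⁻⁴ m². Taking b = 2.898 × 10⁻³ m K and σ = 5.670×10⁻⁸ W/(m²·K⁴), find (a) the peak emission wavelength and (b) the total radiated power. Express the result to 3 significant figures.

λ_max ≈ 3.60 μm; P ≈ 8.06 W

(a) λ_max = b/T = 2.898×10⁻³/804.2 = 3.604×10⁻⁶ m = 3.60 μm.
Area A = 3.40×10⁻⁴ m².
(b) P = σAT⁴ = 5.670×10⁻⁸×3.40×10⁻⁴×(804.2)⁴ = 8.06 W.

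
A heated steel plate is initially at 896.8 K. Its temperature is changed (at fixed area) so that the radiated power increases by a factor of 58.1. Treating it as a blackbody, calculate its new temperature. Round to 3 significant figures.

T₂ ≈ 2.48×10³ K

P ∝ T⁴, so T₂/T₁ = (P₂/P₁)^(1/4) = (58.1)^(1/4) = 2.76086.
T₂ = 896.8 × 2.76086 = 2.48×10³ K.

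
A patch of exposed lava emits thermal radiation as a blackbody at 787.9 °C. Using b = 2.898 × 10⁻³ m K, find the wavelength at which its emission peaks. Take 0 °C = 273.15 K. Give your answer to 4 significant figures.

λ_max ≈ 2.731 μm

T = 787.9 °C + 273.15 = 1061.05 K.
Wien's displacement law: λ_max = b/T = (2.898×10⁻³ m·K)/(1061.05 K) = 2.7313×10⁻⁶ m.
That is 2.731 μm, in the infrared range.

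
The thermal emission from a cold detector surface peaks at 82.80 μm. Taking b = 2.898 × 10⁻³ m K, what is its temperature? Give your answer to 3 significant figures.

T ≈ 35.0 K

Wien's law gives T = b/λ_max = (2.898×10⁻³ m·K)/(8.280×10⁻⁵ m) = 35.0 K.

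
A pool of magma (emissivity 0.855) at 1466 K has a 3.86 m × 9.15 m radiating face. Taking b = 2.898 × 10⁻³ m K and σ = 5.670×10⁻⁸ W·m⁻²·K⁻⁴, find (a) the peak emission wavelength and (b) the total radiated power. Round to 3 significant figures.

(a) λ_max = b/T = 2.898×10⁻³/1466 = 1.977×10⁻⁶ m = 1.98×10³ nm.
Area A = 3.86 × 9.15 = 35.319 m².
(b) P = εσAT⁴ = 0.855×5.670×10⁻⁸×35.319×(1466)⁴ = 7.91×10⁶ W.

λ_max ≈ 1.98×10³ nm; P ≈ 7.91×10⁶ W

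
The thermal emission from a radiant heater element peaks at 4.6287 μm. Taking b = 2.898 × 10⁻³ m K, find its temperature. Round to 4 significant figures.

Wien's law gives T = b/λ_max = (2.898×10⁻³ m·K)/(4.6287×10⁻⁶ m) = 626.1 K.

T ≈ 626.1 K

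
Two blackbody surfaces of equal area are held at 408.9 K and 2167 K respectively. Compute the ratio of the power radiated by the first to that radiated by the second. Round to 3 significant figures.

With equal areas, P₁/P₂ = (T₁/T₂)⁴ = (408.9/2167)⁴ = 1.27×10⁻³.

P₁/P₂ ≈ 1.27×10⁻³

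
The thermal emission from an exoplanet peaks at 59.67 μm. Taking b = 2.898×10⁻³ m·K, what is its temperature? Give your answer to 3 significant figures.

T ≈ 48.6 K

Wien's law gives T = b/λ_max = (2.898×10⁻³ m·K)/(5.967×10⁻⁵ m) = 48.6 K.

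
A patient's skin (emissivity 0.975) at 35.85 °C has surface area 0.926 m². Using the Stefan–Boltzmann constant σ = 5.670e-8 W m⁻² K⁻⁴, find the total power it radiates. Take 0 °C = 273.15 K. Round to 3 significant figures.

P ≈ 467 W

T = 35.85 °C + 273.15 = 309.00 K.
Area A = 0.926 m².
P = εσAT⁴ = 0.975 × 5.670×10⁻⁸ × 0.926 × (309.00)⁴ = 467 W.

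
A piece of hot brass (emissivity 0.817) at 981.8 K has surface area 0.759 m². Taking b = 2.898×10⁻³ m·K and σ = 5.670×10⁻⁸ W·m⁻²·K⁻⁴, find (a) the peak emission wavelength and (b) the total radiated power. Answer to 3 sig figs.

λ_max ≈ 2.95 μm; P ≈ 3.27×10⁴ W

(a) λ_max = b/T = 2.898×10⁻³/981.8 = 2.952×10⁻⁶ m = 2.95 μm.
Area A = 0.759 m².
(b) P = εσAT⁴ = 0.817×5.670×10⁻⁸×0.759×(981.8)⁴ = 3.27×10⁴ W.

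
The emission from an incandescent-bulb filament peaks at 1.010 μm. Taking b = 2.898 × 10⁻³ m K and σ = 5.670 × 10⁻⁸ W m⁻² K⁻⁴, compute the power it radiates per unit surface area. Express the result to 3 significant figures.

I ≈ 3.84×10⁶ W/m²

Wien's law: T = b/λ_max = 2.898×10⁻³/1.010×10⁻⁶ = 2869.31 K.
Then I = σT⁴ = 5.670×10⁻⁸×(2869.31)⁴ = 3.84×10⁶ W/m².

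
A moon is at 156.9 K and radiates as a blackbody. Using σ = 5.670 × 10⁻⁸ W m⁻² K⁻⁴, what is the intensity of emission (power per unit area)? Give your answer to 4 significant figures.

I ≈ 34.36 W/m²

Stefan–Boltzmann: I = σT⁴ = 5.670×10⁻⁸ × (156.9)⁴ = 34.36 W/m².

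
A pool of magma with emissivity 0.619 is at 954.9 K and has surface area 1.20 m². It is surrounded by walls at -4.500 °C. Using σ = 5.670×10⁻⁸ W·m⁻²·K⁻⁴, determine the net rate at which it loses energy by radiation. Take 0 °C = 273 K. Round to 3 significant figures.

Surroundings: T = -4.500 °C + 273 = 268.500 K.
Area A = 1.20 m².
Net radiated power P_net = εσA(T⁴ − T₀⁴) = 0.619×5.670×10⁻⁸×1.20×(954.9⁴ − 268.500⁴).
T⁴ − T₀⁴ = 8.31441×10¹¹ − 5.19729×10⁹ = 8.26244×10¹¹ K⁴, so P_net = 3.48×10⁴ W.

Net loss ≈ 3.48×10⁴ W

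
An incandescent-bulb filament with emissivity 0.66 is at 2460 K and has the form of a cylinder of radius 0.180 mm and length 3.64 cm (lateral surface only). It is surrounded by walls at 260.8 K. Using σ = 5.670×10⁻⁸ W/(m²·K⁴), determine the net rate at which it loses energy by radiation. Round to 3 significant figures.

Lateral area A = 2πrL = 2π×1.80×10⁻⁴×0.0364 = 4.11674×10⁻⁵ m².
Net radiated power P_net = εσA(T⁴ − T₀⁴) = 0.66×5.670×10⁻⁸×4.11674×10⁻⁵×(2460⁴ − 260.8⁴).
T⁴ − T₀⁴ = 3.66219×10¹³ − 4.62626×10⁹ = 3.66173×10¹³ K⁴, so P_net = 56.4 W.

Net loss ≈ 56.4 W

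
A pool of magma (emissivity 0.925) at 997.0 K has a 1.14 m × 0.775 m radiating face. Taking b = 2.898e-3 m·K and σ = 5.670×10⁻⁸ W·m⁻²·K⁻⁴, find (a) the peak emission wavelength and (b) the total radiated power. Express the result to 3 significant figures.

λ_max ≈ 2.91 μm; P ≈ 4.58×10⁴ W

(a) λ_max = b/T = 2.898×10⁻³/997.0 = 2.907×10⁻⁶ m = 2.91 μm.
Area A = 1.14 × 0.775 = 0.8835 m².
(b) P = εσAT⁴ = 0.925×5.670×10⁻⁸×0.8835×(997.0)⁴ = 4.58×10⁴ W.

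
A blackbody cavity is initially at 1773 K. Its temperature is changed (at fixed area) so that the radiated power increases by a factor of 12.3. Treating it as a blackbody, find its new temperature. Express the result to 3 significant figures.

P ∝ T⁴, so T₂/T₁ = (P₂/P₁)^(1/4) = (12.3)^(1/4) = 1.87273.
T₂ = 1773 × 1.87273 = 3.32×10³ K.

T₂ ≈ 3.32×10³ K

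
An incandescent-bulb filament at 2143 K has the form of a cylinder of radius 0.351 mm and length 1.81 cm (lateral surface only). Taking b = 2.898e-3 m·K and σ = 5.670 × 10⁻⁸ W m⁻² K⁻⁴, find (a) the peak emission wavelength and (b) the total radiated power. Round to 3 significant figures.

λ_max ≈ 1.35 μm; P ≈ 47.7 W

(a) λ_max = b/T = 2.898×10⁻³/2143 = 1.352×10⁻⁶ m = 1.35 μm.
Lateral area A = 2πrL = 2π×3.51×10⁻⁴×0.0181 = 3.99177×10⁻⁵ m².
(b) P = σAT⁴ = 5.670×10⁻⁸×3.99177×10⁻⁵×(2143)⁴ = 47.7 W.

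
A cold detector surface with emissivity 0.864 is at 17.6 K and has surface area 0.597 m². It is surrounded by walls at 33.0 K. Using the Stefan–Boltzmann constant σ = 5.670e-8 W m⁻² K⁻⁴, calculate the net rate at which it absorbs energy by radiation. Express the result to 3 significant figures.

Net gain ≈ 0.0319 W

Area A = 0.597 m².
Net radiated power P_net = εσA(T⁴ − T₀⁴) = 0.864×5.670×10⁻⁸×0.597×(17.6⁴ − 33.0⁴).
T⁴ − T₀⁴ = 95951.3 − 1.18592×10⁶ = -1.08997×10⁶ K⁴, so P_net = -0.0319 W — negative, meaning a net gain of 0.0319 W.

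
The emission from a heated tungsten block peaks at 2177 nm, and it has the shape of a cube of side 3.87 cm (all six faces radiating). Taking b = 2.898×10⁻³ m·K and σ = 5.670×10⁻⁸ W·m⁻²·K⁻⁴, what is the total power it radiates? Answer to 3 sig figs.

P ≈ 1.60×10³ W

Wien's law: T = b/λ_max = 2.898×10⁻³/2.177×10⁻⁶ = 1331.19 K.
Area A = 6s² = 6×(0.0387 m)² = 8.98614×10⁻³ m².
Then P = σAT⁴ = 5.670×10⁻⁸×8.98614×10⁻³×(1331.19)⁴ = 1.60×10³ W.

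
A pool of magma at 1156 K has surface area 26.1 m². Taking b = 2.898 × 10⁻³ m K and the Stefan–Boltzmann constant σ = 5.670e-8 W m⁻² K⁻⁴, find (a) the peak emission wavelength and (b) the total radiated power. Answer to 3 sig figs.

λ_max ≈ 2.51 μm; P ≈ 2.64×10⁶ W

(a) λ_max = b/T = 2.898×10⁻³/1156 = 2.507×10⁻⁶ m = 2.51 μm.
Area A = 26.1 m².
(b) P = σAT⁴ = 5.670×10⁻⁸×26.1×(1156)⁴ = 2.64×10⁶ W.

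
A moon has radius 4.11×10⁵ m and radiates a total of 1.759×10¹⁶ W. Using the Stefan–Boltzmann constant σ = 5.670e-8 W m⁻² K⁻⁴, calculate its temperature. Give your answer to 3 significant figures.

Surface area A = 4πR² = 4π(4.11×10⁵ m)² = 2.12272×10¹² m².
P = σAT⁴ ⇒ T = (P/(σA))^(1/4) = (1.759×10¹⁶/(5.670×10⁻⁸×2.12272×10¹²))^(1/4) = 618 K.

T ≈ 618 K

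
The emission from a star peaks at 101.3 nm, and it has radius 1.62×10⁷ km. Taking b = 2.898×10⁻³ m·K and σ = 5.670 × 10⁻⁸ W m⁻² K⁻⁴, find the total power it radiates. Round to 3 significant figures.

Wien's law: T = b/λ_max = 2.898×10⁻³/1.013×10⁻⁷ = 28608.1 K.
Surface area A = 4πR² = 4π(1.62×10¹⁰ m)² = 3.29792×10²¹ m².
Then P = σAT⁴ = 5.670×10⁻⁸×3.29792×10²¹×(28608.1)⁴ = 1.25×10³² W.

P ≈ 1.25×10³² W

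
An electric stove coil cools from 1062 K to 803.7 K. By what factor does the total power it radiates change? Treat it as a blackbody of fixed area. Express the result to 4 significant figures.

P ∝ T⁴, so P₂/P₁ = (T₂/T₁)⁴ = (803.7/1062)⁴ = (0.756780)⁴ = 0.3280.

P₂/P₁ ≈ 0.3280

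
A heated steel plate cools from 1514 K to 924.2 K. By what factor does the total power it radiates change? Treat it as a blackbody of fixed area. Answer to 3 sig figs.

P ∝ T⁴, so P₂/P₁ = (T₂/T₁)⁴ = (924.2/1514)⁴ = (0.610436)⁴ = 0.139.

P₂/P₁ ≈ 0.139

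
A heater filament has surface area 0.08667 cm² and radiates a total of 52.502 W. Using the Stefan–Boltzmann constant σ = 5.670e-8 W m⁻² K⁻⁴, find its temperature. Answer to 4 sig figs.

T ≈ 3215 K

Area A = 0.08667 cm² = 8.667×10⁻⁶ m².
P = σAT⁴ ⇒ T = (P/(σA))^(1/4) = (52.502/(5.670×10⁻⁸×8.667×10⁻⁶))^(1/4) = 3215 K.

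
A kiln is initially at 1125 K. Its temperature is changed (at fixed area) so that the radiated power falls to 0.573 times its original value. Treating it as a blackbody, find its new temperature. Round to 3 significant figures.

T₂ ≈ 979 K

P ∝ T⁴, so T₂/T₁ = (P₂/P₁)^(1/4) = (0.573)^(1/4) = 0.870039.
T₂ = 1125 × 0.870039 = 979 K.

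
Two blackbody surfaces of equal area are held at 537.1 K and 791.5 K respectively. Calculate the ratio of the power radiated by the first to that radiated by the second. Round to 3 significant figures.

P₁/P₂ ≈ 0.212

With equal areas, P₁/P₂ = (T₁/T₂)⁴ = (537.1/791.5)⁴ = 0.212.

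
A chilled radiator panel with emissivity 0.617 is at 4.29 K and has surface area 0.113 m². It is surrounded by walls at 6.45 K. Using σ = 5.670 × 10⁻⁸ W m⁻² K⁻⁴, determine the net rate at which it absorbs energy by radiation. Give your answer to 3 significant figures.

Area A = 0.113 m².
Net radiated power P_net = εσA(T⁴ − T₀⁴) = 0.617×5.670×10⁻⁸×0.113×(4.29⁴ − 6.45⁴).
T⁴ − T₀⁴ = 338.711 − 1730.77 = -1392.06 K⁴, so P_net = -5.50×10⁻⁶ W — negative, meaning a net gain of 5.50×10⁻⁶ W.

Net gain ≈ 5.50×10⁻⁶ W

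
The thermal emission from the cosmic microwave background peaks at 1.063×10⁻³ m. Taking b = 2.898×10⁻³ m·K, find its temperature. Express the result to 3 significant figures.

T ≈ 2.73 K

Wien's law gives T = b/λ_max = (2.898×10⁻³ m·K)/(1.063×10⁻³ m) = 2.73 K.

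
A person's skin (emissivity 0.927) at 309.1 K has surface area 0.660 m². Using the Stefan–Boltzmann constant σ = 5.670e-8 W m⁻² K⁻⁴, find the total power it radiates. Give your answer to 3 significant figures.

P ≈ 317 W

Area A = 0.660 m².
P = εσAT⁴ = 0.927 × 5.670×10⁻⁸ × 0.660 × (309.1)⁴ = 317 W.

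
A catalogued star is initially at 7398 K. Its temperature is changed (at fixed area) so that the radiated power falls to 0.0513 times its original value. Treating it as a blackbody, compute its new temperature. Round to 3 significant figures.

T₂ ≈ 3.52×10³ K

P ∝ T⁴, so T₂/T₁ = (P₂/P₁)^(1/4) = (0.0513)^(1/4) = 0.475915.
T₂ = 7398 × 0.475915 = 3.52×10³ K.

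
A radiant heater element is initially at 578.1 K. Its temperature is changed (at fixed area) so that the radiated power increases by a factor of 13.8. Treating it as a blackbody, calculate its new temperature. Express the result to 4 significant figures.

P ∝ T⁴, so T₂/T₁ = (P₂/P₁)^(1/4) = (13.8)^(1/4) = 1.92739.
T₂ = 578.1 × 1.92739 = 1114 K.

T₂ ≈ 1114 K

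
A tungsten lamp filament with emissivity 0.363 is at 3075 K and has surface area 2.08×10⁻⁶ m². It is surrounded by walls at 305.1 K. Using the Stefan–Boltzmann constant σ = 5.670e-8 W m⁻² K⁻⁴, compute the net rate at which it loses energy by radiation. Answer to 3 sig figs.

Area A = 2.08×10⁻⁶ m².
Net radiated power P_net = εσA(T⁴ − T₀⁴) = 0.363×5.670×10⁻⁸×2.08×10⁻⁶×(3075⁴ − 305.1⁴).
T⁴ − T₀⁴ = 8.94088×10¹³ − 8.66501×10⁹ = 8.94001×10¹³ K⁴, so P_net = 3.83 W.

Net loss ≈ 3.83 W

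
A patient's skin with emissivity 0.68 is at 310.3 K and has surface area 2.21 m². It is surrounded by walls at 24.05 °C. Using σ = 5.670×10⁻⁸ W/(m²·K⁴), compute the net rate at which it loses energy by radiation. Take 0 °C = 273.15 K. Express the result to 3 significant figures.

Surroundings: T = 24.05 °C + 273.15 = 297.20 K.
Area A = 2.21 m².
Net radiated power P_net = εσA(T⁴ − T₀⁴) = 0.68×5.670×10⁻⁸×2.21×(310.3⁴ − 297.20⁴).
T⁴ − T₀⁴ = 9.27101×10⁹ − 7.80181×10⁹ = 1.46920×10⁹ K⁴, so P_net = 125 W.

Net loss ≈ 125 W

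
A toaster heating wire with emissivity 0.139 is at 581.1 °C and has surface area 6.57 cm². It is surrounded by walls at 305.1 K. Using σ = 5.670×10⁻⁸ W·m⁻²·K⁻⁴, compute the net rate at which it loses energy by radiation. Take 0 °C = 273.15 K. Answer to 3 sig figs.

T = 581.1 °C + 273.15 = 854.25 K.
Area A = 6.57 cm² = 6.57×10⁻⁴ m².
Net radiated power P_net = εσA(T⁴ − T₀⁴) = 0.139×5.670×10⁻⁸×6.57×10⁻⁴×(854.25⁴ − 305.1⁴).
T⁴ − T₀⁴ = 5.32525×10¹¹ − 8.66501×10⁹ = 5.23860×10¹¹ K⁴, so P_net = 2.71 W.

Net loss ≈ 2.71 W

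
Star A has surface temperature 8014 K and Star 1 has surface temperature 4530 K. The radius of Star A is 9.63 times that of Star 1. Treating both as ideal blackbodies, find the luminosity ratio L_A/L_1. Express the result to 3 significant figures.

L_A/L_1 ≈ 908

L ∝ R²T⁴, so L_A/L_1 = (R_A/R_1)²(T_A/T_1)⁴ = (9.63)² × (8014/4530)⁴ = 92.7369 × 9.79500 = 908.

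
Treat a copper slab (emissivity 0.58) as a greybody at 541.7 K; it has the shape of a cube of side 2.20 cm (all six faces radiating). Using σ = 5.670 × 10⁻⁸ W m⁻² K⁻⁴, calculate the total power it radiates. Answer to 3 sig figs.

Area A = 6s² = 6×(0.0220 m)² = 2.904×10⁻³ m².
P = εσAT⁴ = 0.58 × 5.670×10⁻⁸ × 2.904×10⁻³ × (541.7)⁴ = 8.22 W.

P ≈ 8.22 W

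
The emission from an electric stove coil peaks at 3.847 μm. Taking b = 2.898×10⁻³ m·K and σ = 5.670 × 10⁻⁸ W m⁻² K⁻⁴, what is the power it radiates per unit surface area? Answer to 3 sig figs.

I ≈ 1.83×10⁴ W/m²

Wien's law: T = b/λ_max = 2.898×10⁻³/3.847×10⁻⁶ = 753.314 K.
Then I = σT⁴ = 5.670×10⁻⁸×(753.314)⁴ = 1.83×10⁴ W/m².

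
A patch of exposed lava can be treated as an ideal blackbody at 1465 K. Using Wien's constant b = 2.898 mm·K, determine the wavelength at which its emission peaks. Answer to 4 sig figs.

Wien's displacement law: λ_max = b/T = (2.898×10⁻³ m·K)/(1465 K) = 1.9782×10⁻⁶ m.
That is 1978 nm, in the infrared range.

λ_max ≈ 1978 nm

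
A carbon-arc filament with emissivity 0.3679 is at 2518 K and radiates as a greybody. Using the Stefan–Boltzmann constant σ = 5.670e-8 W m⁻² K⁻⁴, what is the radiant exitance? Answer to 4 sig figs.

I ≈ 8.386×10⁵ W/m²

Stefan–Boltzmann: I = εσT⁴ = 0.3679 × 5.670×10⁻⁸ × (2518)⁴ = 8.386×10⁵ W/m².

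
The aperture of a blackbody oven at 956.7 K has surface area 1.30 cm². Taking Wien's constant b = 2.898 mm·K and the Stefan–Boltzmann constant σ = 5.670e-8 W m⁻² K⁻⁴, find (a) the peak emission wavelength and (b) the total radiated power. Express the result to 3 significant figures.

(a) λ_max = b/T = 2.898×10⁻³/956.7 = 3.029×10⁻⁶ m = 3.03 μm.
Area A = 1.30 cm² = 1.30×10⁻⁴ m².
(b) P = σAT⁴ = 5.670×10⁻⁸×1.30×10⁻⁴×(956.7)⁴ = 6.17 W.

λ_max ≈ 3.03 μm; P ≈ 6.17 W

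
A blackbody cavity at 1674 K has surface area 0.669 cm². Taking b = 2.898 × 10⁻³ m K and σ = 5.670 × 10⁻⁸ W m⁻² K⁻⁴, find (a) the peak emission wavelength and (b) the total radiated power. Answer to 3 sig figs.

(a) λ_max = b/T = 2.898×10⁻³/1674 = 1.731×10⁻⁶ m = 1.73 μm.
Area A = 0.669 cm² = 6.69×10⁻⁵ m².
(b) P = σAT⁴ = 5.670×10⁻⁸×6.69×10⁻⁵×(1674)⁴ = 29.8 W.

λ_max ≈ 1.73 μm; P ≈ 29.8 W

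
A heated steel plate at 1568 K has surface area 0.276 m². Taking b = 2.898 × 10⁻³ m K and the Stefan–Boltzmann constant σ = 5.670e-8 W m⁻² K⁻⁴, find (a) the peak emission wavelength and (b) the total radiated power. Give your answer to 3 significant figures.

(a) λ_max = b/T = 2.898×10⁻³/1568 = 1.848×10⁻⁶ m = 1.85×10³ nm.
Area A = 0.276 m².
(b) P = σAT⁴ = 5.670×10⁻⁸×0.276×(1568)⁴ = 9.46×10⁴ W.

λ_max ≈ 1.85×10³ nm; P ≈ 9.46×10⁴ W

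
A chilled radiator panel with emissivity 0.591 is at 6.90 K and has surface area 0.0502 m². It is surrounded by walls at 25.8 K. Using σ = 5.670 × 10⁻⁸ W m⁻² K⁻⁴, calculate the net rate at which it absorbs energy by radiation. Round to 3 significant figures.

Area A = 0.0502 m².
Net radiated power P_net = εσA(T⁴ − T₀⁴) = 0.591×5.670×10⁻⁸×0.0502×(6.90⁴ − 25.8⁴).
T⁴ − T₀⁴ = 2266.71 − 4.43077×10⁵ = -4.40810×10⁵ K⁴, so P_net = -7.42×10⁻⁴ W — negative, meaning a net gain of 7.42×10⁻⁴ W.

Net gain ≈ 7.42×10⁻⁴ W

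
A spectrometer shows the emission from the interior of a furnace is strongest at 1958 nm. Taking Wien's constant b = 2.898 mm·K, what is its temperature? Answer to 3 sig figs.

Wien's law gives T = b/λ_max = (2.898×10⁻³ m·K)/(1.958×10⁻⁶ m) = 1.48×10³ K.

T ≈ 1.48×10³ K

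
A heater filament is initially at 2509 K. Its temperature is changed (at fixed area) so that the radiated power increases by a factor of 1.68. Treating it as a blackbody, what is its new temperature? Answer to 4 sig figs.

P ∝ T⁴, so T₂/T₁ = (P₂/P₁)^(1/4) = (1.68)^(1/4) = 1.13849.
T₂ = 2509 × 1.13849 = 2856 K.

T₂ ≈ 2856 K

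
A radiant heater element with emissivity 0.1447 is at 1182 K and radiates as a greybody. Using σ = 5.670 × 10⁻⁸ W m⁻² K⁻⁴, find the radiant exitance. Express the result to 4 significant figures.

Stefan–Boltzmann: I = εσT⁴ = 0.1447 × 5.670×10⁻⁸ × (1182)⁴ = 1.601×10⁴ W/m².

I ≈ 1.601×10⁴ W/m²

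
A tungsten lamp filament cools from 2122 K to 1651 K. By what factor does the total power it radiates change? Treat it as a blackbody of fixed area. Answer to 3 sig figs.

P₂/P₁ ≈ 0.366

P ∝ T⁴, so P₂/P₁ = (T₂/T₁)⁴ = (1651/2122)⁴ = (0.778040)⁴ = 0.366.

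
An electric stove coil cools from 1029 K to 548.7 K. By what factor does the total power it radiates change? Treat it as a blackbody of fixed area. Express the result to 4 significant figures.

P ∝ T⁴, so P₂/P₁ = (T₂/T₁)⁴ = (548.7/1029)⁴ = (0.533236)⁴ = 0.08085.

P₂/P₁ ≈ 0.08085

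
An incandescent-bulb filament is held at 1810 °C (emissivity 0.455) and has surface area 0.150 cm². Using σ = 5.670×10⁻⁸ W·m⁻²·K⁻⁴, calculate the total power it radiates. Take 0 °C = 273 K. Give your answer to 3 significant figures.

P ≈ 7.29 W

T = 1810 °C + 273 = 2083 K.
Area A = 0.150 cm² = 1.50×10⁻⁵ m².
P = εσAT⁴ = 0.455 × 5.670×10⁻⁸ × 1.50×10⁻⁵ × (2083)⁴ = 7.29 W.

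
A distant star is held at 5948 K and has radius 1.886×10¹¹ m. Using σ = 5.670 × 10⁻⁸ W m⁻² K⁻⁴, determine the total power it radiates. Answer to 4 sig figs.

Surface area A = 4πR² = 4π(1.886×10¹¹ m)² = 4.46985×10²³ m².
P = σAT⁴ = 5.670×10⁻⁸ × 4.46985×10²³ × (5948)⁴ = 3.172×10³¹ W.

P ≈ 3.172×10³¹ W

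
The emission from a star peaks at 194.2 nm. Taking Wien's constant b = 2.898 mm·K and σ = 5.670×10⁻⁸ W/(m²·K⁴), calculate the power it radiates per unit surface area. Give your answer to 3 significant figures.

I ≈ 2.81×10⁹ W/m²

Wien's law: T = b/λ_max = 2.898×10⁻³/1.942×10⁻⁷ = 14922.8 K.
Then I = σT⁴ = 5.670×10⁻⁸×(14922.8)⁴ = 2.81×10⁹ W/m².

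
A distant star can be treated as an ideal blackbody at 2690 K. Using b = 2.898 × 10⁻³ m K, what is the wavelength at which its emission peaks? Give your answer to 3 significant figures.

Wien's displacement law: λ_max = b/T = (2.898×10⁻³ m·K)/(2690 K) = 1.077×10⁻⁶ m.
That is 1.08×10³ nm, in the infrared range.

λ_max ≈ 1.08×10³ nm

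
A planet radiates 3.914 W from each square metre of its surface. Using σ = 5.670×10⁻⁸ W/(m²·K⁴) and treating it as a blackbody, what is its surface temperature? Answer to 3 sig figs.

T ≈ 91.2 K

I = σT⁴, so T = (I/σ)^(1/4) = (3.914/(5.670×10⁻⁸))^(1/4) = 91.2 K.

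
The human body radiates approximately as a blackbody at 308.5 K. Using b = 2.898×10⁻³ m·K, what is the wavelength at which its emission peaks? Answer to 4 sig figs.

λ_max ≈ 9.394 μm

Wien's displacement law: λ_max = b/T = (2.898×10⁻³ m·K)/(308.5 K) = 9.3938×10⁻⁶ m.
That is 9.394 μm, in the infrared range.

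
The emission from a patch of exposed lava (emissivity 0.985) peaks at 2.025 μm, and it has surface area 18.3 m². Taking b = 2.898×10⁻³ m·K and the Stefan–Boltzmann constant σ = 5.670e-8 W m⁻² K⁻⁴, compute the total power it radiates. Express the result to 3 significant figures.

P ≈ 4.29×10⁶ W

Wien's law: T = b/λ_max = 2.898×10⁻³/2.025×10⁻⁶ = 1431.11 K.
Area A = 18.3 m².
Then P = εσAT⁴ = 0.985×5.670×10⁻⁸×18.3×(1431.11)⁴ = 4.29×10⁶ W.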